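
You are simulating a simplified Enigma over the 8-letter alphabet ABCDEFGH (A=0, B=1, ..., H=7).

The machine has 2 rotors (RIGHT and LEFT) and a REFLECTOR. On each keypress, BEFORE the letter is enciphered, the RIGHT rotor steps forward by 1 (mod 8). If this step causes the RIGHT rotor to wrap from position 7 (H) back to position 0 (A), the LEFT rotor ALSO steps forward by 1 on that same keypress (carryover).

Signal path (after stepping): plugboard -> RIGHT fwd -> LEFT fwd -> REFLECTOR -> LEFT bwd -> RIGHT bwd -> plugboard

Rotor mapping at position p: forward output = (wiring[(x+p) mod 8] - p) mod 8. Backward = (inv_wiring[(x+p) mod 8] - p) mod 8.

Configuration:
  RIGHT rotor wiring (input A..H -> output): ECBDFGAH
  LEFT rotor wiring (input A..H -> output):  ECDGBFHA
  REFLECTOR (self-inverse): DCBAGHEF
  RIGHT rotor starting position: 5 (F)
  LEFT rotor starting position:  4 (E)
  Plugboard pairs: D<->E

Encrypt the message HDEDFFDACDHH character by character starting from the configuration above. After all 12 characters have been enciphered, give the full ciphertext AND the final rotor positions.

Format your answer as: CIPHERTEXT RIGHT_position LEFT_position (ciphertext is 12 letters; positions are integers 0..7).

Char 1 ('H'): step: R->6, L=4; H->plug->H->R->A->L->F->refl->H->L'->G->R'->C->plug->C
Char 2 ('D'): step: R->7, L=4; D->plug->E->R->E->L->A->refl->D->L'->C->R'->D->plug->E
Char 3 ('E'): step: R->0, L->5 (L advanced); E->plug->D->R->D->L->H->refl->F->L'->E->R'->A->plug->A
Char 4 ('D'): step: R->1, L=5; D->plug->E->R->F->L->G->refl->E->L'->H->R'->F->plug->F
Char 5 ('F'): step: R->2, L=5; F->plug->F->R->F->L->G->refl->E->L'->H->R'->A->plug->A
Char 6 ('F'): step: R->3, L=5; F->plug->F->R->B->L->C->refl->B->L'->G->R'->H->plug->H
Char 7 ('D'): step: R->4, L=5; D->plug->E->R->A->L->A->refl->D->L'->C->R'->B->plug->B
Char 8 ('A'): step: R->5, L=5; A->plug->A->R->B->L->C->refl->B->L'->G->R'->G->plug->G
Char 9 ('C'): step: R->6, L=5; C->plug->C->R->G->L->B->refl->C->L'->B->R'->B->plug->B
Char 10 ('D'): step: R->7, L=5; D->plug->E->R->E->L->F->refl->H->L'->D->R'->C->plug->C
Char 11 ('H'): step: R->0, L->6 (L advanced); H->plug->H->R->H->L->H->refl->F->L'->E->R'->A->plug->A
Char 12 ('H'): step: R->1, L=6; H->plug->H->R->D->L->E->refl->G->L'->C->R'->C->plug->C
Final: ciphertext=CEAFAHBGBCAC, RIGHT=1, LEFT=6

Answer: CEAFAHBGBCAC 1 6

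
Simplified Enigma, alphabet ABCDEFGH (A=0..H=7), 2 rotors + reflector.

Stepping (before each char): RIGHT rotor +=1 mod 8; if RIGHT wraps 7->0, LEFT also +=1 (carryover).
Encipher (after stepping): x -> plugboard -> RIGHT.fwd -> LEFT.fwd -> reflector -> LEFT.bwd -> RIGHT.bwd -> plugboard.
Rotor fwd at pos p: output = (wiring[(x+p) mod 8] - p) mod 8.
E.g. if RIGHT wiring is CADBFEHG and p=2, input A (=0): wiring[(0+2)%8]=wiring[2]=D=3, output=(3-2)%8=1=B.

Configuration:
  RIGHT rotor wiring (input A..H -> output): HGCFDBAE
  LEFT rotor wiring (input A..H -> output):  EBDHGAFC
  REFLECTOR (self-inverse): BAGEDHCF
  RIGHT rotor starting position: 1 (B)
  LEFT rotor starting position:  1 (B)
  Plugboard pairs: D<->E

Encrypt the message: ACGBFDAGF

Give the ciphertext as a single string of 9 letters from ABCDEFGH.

Char 1 ('A'): step: R->2, L=1; A->plug->A->R->A->L->A->refl->B->L'->G->R'->E->plug->D
Char 2 ('C'): step: R->3, L=1; C->plug->C->R->G->L->B->refl->A->L'->A->R'->B->plug->B
Char 3 ('G'): step: R->4, L=1; G->plug->G->R->G->L->B->refl->A->L'->A->R'->D->plug->E
Char 4 ('B'): step: R->5, L=1; B->plug->B->R->D->L->F->refl->H->L'->E->R'->A->plug->A
Char 5 ('F'): step: R->6, L=1; F->plug->F->R->H->L->D->refl->E->L'->F->R'->G->plug->G
Char 6 ('D'): step: R->7, L=1; D->plug->E->R->G->L->B->refl->A->L'->A->R'->B->plug->B
Char 7 ('A'): step: R->0, L->2 (L advanced); A->plug->A->R->H->L->H->refl->F->L'->B->R'->F->plug->F
Char 8 ('G'): step: R->1, L=2; G->plug->G->R->D->L->G->refl->C->L'->G->R'->H->plug->H
Char 9 ('F'): step: R->2, L=2; F->plug->F->R->C->L->E->refl->D->L'->E->R'->H->plug->H

Answer: DBEAGBFHH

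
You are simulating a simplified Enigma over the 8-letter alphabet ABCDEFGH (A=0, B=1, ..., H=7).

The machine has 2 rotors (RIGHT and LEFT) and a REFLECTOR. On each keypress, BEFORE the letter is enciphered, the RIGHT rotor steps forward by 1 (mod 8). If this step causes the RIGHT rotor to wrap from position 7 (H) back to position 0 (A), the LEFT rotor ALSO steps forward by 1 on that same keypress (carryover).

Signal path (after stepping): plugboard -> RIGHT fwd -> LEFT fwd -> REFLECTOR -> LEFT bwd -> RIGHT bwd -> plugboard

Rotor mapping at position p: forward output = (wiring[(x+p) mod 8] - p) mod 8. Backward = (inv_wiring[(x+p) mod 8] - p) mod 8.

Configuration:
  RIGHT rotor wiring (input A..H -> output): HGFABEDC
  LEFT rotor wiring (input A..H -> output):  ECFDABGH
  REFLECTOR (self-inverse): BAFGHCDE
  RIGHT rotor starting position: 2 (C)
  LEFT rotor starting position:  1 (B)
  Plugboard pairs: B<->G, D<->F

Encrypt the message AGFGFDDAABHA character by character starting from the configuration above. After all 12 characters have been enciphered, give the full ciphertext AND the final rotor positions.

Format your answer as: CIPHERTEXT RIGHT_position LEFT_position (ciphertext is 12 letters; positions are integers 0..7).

Answer: HHCFCBFHGCBH 6 2

Derivation:
Char 1 ('A'): step: R->3, L=1; A->plug->A->R->F->L->F->refl->C->L'->C->R'->H->plug->H
Char 2 ('G'): step: R->4, L=1; G->plug->B->R->A->L->B->refl->A->L'->E->R'->H->plug->H
Char 3 ('F'): step: R->5, L=1; F->plug->D->R->C->L->C->refl->F->L'->F->R'->C->plug->C
Char 4 ('G'): step: R->6, L=1; G->plug->B->R->E->L->A->refl->B->L'->A->R'->D->plug->F
Char 5 ('F'): step: R->7, L=1; F->plug->D->R->G->L->G->refl->D->L'->H->R'->C->plug->C
Char 6 ('D'): step: R->0, L->2 (L advanced); D->plug->F->R->E->L->E->refl->H->L'->D->R'->G->plug->B
Char 7 ('D'): step: R->1, L=2; D->plug->F->R->C->L->G->refl->D->L'->A->R'->D->plug->F
Char 8 ('A'): step: R->2, L=2; A->plug->A->R->D->L->H->refl->E->L'->E->R'->H->plug->H
Char 9 ('A'): step: R->3, L=2; A->plug->A->R->F->L->F->refl->C->L'->G->R'->B->plug->G
Char 10 ('B'): step: R->4, L=2; B->plug->G->R->B->L->B->refl->A->L'->H->R'->C->plug->C
Char 11 ('H'): step: R->5, L=2; H->plug->H->R->E->L->E->refl->H->L'->D->R'->G->plug->B
Char 12 ('A'): step: R->6, L=2; A->plug->A->R->F->L->F->refl->C->L'->G->R'->H->plug->H
Final: ciphertext=HHCFCBFHGCBH, RIGHT=6, LEFT=2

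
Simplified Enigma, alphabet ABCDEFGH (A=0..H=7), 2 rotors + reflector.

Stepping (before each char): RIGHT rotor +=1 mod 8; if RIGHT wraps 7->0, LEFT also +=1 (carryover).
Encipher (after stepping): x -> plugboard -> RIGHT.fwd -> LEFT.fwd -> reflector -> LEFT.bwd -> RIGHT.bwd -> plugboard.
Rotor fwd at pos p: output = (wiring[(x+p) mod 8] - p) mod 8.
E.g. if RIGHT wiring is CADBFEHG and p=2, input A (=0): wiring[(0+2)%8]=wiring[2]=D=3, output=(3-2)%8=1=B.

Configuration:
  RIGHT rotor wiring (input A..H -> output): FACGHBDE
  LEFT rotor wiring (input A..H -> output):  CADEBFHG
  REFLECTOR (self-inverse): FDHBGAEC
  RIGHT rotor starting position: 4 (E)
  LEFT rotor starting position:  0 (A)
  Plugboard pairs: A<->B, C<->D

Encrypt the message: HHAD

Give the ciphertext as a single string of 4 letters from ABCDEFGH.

Answer: BDFE

Derivation:
Char 1 ('H'): step: R->5, L=0; H->plug->H->R->C->L->D->refl->B->L'->E->R'->A->plug->B
Char 2 ('H'): step: R->6, L=0; H->plug->H->R->D->L->E->refl->G->L'->H->R'->C->plug->D
Char 3 ('A'): step: R->7, L=0; A->plug->B->R->G->L->H->refl->C->L'->A->R'->F->plug->F
Char 4 ('D'): step: R->0, L->1 (L advanced); D->plug->C->R->C->L->D->refl->B->L'->H->R'->E->plug->E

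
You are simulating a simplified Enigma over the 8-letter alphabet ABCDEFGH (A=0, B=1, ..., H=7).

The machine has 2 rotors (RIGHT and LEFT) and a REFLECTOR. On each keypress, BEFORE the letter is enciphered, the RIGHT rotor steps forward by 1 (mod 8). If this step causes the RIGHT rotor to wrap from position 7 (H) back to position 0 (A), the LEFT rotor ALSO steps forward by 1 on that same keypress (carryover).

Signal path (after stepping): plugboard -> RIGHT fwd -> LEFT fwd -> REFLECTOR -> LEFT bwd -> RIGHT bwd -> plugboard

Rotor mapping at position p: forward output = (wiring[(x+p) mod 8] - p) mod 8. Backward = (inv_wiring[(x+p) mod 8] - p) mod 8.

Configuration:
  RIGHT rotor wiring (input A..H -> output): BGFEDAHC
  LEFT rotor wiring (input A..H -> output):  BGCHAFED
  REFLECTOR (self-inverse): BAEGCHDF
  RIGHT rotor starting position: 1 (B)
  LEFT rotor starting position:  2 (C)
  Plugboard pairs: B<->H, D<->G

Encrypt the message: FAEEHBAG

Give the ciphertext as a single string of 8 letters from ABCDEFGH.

Char 1 ('F'): step: R->2, L=2; F->plug->F->R->A->L->A->refl->B->L'->F->R'->E->plug->E
Char 2 ('A'): step: R->3, L=2; A->plug->A->R->B->L->F->refl->H->L'->G->R'->F->plug->F
Char 3 ('E'): step: R->4, L=2; E->plug->E->R->F->L->B->refl->A->L'->A->R'->H->plug->B
Char 4 ('E'): step: R->5, L=2; E->plug->E->R->B->L->F->refl->H->L'->G->R'->H->plug->B
Char 5 ('H'): step: R->6, L=2; H->plug->B->R->E->L->C->refl->E->L'->H->R'->E->plug->E
Char 6 ('B'): step: R->7, L=2; B->plug->H->R->A->L->A->refl->B->L'->F->R'->E->plug->E
Char 7 ('A'): step: R->0, L->3 (L advanced); A->plug->A->R->B->L->F->refl->H->L'->H->R'->G->plug->D
Char 8 ('G'): step: R->1, L=3; G->plug->D->R->C->L->C->refl->E->L'->A->R'->H->plug->B

Answer: EFBBEEDB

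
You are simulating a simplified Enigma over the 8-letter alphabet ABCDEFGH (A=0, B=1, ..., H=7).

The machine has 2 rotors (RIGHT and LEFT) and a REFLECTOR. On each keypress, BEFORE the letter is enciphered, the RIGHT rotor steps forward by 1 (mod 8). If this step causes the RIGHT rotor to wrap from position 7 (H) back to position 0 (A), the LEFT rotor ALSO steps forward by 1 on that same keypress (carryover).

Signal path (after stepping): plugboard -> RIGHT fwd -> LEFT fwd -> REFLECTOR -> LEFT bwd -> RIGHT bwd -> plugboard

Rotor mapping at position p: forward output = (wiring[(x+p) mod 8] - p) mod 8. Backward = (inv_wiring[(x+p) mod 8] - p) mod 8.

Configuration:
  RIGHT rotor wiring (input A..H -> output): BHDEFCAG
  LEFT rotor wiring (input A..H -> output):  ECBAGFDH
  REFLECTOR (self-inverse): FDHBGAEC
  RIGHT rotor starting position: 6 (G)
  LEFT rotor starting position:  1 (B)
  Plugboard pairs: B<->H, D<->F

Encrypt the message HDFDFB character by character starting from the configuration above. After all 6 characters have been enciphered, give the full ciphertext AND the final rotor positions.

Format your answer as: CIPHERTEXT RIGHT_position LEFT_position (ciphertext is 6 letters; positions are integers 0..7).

Char 1 ('H'): step: R->7, L=1; H->plug->B->R->C->L->H->refl->C->L'->F->R'->E->plug->E
Char 2 ('D'): step: R->0, L->2 (L advanced); D->plug->F->R->C->L->E->refl->G->L'->B->R'->A->plug->A
Char 3 ('F'): step: R->1, L=2; F->plug->D->R->E->L->B->refl->D->L'->D->R'->C->plug->C
Char 4 ('D'): step: R->2, L=2; D->plug->F->R->E->L->B->refl->D->L'->D->R'->C->plug->C
Char 5 ('F'): step: R->3, L=2; F->plug->D->R->F->L->F->refl->A->L'->H->R'->C->plug->C
Char 6 ('B'): step: R->4, L=2; B->plug->H->R->A->L->H->refl->C->L'->G->R'->B->plug->H
Final: ciphertext=EACCCH, RIGHT=4, LEFT=2

Answer: EACCCH 4 2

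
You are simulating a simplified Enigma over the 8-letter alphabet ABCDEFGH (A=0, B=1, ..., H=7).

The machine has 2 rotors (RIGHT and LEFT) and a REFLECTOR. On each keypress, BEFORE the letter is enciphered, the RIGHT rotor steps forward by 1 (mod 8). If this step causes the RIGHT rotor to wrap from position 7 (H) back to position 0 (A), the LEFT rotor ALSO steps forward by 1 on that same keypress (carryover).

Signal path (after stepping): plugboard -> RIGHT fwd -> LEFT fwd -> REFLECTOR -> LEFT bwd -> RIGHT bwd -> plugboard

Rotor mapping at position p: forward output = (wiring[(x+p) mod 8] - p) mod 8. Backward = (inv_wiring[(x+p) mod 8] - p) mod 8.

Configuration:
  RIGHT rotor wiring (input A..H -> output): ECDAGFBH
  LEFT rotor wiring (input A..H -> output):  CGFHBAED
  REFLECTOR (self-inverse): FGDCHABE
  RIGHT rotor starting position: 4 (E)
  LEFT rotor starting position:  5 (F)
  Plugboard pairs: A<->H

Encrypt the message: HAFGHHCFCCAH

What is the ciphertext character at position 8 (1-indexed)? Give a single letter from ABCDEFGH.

Char 1 ('H'): step: R->5, L=5; H->plug->A->R->A->L->D->refl->C->L'->G->R'->F->plug->F
Char 2 ('A'): step: R->6, L=5; A->plug->H->R->H->L->E->refl->H->L'->B->R'->B->plug->B
Char 3 ('F'): step: R->7, L=5; F->plug->F->R->H->L->E->refl->H->L'->B->R'->E->plug->E
Char 4 ('G'): step: R->0, L->6 (L advanced); G->plug->G->R->B->L->F->refl->A->L'->D->R'->C->plug->C
Char 5 ('H'): step: R->1, L=6; H->plug->A->R->B->L->F->refl->A->L'->D->R'->H->plug->A
Char 6 ('H'): step: R->2, L=6; H->plug->A->R->B->L->F->refl->A->L'->D->R'->D->plug->D
Char 7 ('C'): step: R->3, L=6; C->plug->C->R->C->L->E->refl->H->L'->E->R'->E->plug->E
Char 8 ('F'): step: R->4, L=6; F->plug->F->R->G->L->D->refl->C->L'->H->R'->G->plug->G

G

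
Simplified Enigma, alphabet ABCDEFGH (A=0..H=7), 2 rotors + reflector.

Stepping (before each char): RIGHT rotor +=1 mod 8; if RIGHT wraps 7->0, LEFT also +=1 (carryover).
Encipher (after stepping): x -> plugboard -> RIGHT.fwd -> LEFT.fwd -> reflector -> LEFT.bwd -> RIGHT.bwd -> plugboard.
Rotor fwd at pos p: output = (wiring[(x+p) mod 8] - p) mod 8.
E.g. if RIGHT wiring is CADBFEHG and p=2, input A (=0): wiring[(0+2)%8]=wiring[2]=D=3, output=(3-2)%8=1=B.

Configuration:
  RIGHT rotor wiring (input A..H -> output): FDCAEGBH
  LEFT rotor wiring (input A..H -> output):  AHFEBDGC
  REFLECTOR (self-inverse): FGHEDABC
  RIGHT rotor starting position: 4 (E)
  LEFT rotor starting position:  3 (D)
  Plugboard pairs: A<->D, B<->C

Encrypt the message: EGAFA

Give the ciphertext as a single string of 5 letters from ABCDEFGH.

Answer: GDCCG

Derivation:
Char 1 ('E'): step: R->5, L=3; E->plug->E->R->G->L->E->refl->D->L'->D->R'->G->plug->G
Char 2 ('G'): step: R->6, L=3; G->plug->G->R->G->L->E->refl->D->L'->D->R'->A->plug->D
Char 3 ('A'): step: R->7, L=3; A->plug->D->R->D->L->D->refl->E->L'->G->R'->B->plug->C
Char 4 ('F'): step: R->0, L->4 (L advanced); F->plug->F->R->G->L->B->refl->G->L'->D->R'->B->plug->C
Char 5 ('A'): step: R->1, L=4; A->plug->D->R->D->L->G->refl->B->L'->G->R'->G->plug->G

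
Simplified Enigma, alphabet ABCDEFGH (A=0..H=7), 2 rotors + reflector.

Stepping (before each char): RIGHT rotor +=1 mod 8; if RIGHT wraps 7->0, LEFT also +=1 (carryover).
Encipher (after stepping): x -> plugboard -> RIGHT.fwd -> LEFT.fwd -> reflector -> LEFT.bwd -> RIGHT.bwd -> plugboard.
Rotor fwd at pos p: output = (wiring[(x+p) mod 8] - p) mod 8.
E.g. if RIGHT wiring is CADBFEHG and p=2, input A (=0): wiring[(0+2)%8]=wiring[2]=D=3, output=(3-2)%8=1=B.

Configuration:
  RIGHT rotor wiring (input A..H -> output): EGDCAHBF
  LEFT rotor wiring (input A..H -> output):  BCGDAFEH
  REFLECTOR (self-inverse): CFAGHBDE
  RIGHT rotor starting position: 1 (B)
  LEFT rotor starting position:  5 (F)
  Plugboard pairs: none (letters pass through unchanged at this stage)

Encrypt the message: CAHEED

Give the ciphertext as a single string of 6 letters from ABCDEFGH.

Answer: EDGHFB

Derivation:
Char 1 ('C'): step: R->2, L=5; C->plug->C->R->G->L->G->refl->D->L'->H->R'->E->plug->E
Char 2 ('A'): step: R->3, L=5; A->plug->A->R->H->L->D->refl->G->L'->G->R'->D->plug->D
Char 3 ('H'): step: R->4, L=5; H->plug->H->R->G->L->G->refl->D->L'->H->R'->G->plug->G
Char 4 ('E'): step: R->5, L=5; E->plug->E->R->B->L->H->refl->E->L'->D->R'->H->plug->H
Char 5 ('E'): step: R->6, L=5; E->plug->E->R->F->L->B->refl->F->L'->E->R'->F->plug->F
Char 6 ('D'): step: R->7, L=5; D->plug->D->R->E->L->F->refl->B->L'->F->R'->B->plug->B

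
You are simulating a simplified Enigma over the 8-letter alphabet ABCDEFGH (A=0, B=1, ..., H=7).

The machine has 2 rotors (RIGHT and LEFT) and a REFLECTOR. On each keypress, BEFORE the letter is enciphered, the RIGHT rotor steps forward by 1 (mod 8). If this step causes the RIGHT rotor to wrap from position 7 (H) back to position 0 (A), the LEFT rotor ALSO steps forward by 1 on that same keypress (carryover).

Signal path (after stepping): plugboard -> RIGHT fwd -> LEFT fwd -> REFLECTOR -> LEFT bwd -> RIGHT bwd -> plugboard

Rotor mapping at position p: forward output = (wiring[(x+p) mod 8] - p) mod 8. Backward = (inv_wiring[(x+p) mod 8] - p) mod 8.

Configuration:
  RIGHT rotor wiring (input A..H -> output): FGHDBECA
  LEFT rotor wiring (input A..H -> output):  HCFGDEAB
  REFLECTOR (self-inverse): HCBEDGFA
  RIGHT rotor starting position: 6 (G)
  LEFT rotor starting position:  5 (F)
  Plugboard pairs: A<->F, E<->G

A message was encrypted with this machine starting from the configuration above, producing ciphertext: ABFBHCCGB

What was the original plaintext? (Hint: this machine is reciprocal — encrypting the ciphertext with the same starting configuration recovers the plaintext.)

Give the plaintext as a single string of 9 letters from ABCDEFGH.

Answer: FCHEGHGEC

Derivation:
Char 1 ('A'): step: R->7, L=5; A->plug->F->R->C->L->E->refl->D->L'->B->R'->A->plug->F
Char 2 ('B'): step: R->0, L->6 (L advanced); B->plug->B->R->G->L->F->refl->G->L'->H->R'->C->plug->C
Char 3 ('F'): step: R->1, L=6; F->plug->A->R->F->L->A->refl->H->L'->E->R'->H->plug->H
Char 4 ('B'): step: R->2, L=6; B->plug->B->R->B->L->D->refl->E->L'->D->R'->G->plug->E
Char 5 ('H'): step: R->3, L=6; H->plug->H->R->E->L->H->refl->A->L'->F->R'->E->plug->G
Char 6 ('C'): step: R->4, L=6; C->plug->C->R->G->L->F->refl->G->L'->H->R'->H->plug->H
Char 7 ('C'): step: R->5, L=6; C->plug->C->R->D->L->E->refl->D->L'->B->R'->E->plug->G
Char 8 ('G'): step: R->6, L=6; G->plug->E->R->B->L->D->refl->E->L'->D->R'->G->plug->E
Char 9 ('B'): step: R->7, L=6; B->plug->B->R->G->L->F->refl->G->L'->H->R'->C->plug->C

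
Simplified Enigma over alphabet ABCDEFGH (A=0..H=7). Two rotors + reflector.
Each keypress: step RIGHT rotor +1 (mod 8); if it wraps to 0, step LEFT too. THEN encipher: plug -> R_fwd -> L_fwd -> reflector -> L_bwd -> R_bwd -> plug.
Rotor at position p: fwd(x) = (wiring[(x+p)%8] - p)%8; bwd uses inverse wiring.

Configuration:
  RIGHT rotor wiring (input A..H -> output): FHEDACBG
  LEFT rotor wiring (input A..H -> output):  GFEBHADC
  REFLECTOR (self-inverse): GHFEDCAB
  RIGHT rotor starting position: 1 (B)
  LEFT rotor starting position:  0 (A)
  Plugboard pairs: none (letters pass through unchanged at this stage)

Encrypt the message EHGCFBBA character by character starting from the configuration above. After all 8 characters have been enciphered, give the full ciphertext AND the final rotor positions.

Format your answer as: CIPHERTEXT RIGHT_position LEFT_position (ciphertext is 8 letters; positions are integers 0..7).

Answer: BCCFBHAH 1 1

Derivation:
Char 1 ('E'): step: R->2, L=0; E->plug->E->R->H->L->C->refl->F->L'->B->R'->B->plug->B
Char 2 ('H'): step: R->3, L=0; H->plug->H->R->B->L->F->refl->C->L'->H->R'->C->plug->C
Char 3 ('G'): step: R->4, L=0; G->plug->G->R->A->L->G->refl->A->L'->F->R'->C->plug->C
Char 4 ('C'): step: R->5, L=0; C->plug->C->R->B->L->F->refl->C->L'->H->R'->F->plug->F
Char 5 ('F'): step: R->6, L=0; F->plug->F->R->F->L->A->refl->G->L'->A->R'->B->plug->B
Char 6 ('B'): step: R->7, L=0; B->plug->B->R->G->L->D->refl->E->L'->C->R'->H->plug->H
Char 7 ('B'): step: R->0, L->1 (L advanced); B->plug->B->R->H->L->F->refl->C->L'->F->R'->A->plug->A
Char 8 ('A'): step: R->1, L=1; A->plug->A->R->G->L->B->refl->H->L'->E->R'->H->plug->H
Final: ciphertext=BCCFBHAH, RIGHT=1, LEFT=1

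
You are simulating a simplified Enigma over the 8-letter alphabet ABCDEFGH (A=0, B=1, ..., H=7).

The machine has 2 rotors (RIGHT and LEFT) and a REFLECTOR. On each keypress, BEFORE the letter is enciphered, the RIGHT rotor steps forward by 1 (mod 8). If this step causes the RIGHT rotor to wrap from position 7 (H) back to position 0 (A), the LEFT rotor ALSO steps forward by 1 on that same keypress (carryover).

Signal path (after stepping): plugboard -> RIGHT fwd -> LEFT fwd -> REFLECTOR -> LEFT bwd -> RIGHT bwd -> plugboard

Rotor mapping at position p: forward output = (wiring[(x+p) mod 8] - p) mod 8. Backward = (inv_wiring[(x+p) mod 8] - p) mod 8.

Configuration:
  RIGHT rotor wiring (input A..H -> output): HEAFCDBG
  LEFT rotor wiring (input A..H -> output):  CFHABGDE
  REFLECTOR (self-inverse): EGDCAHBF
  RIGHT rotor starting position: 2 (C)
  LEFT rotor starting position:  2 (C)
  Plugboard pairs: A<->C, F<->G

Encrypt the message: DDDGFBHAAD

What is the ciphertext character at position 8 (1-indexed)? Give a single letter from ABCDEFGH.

Char 1 ('D'): step: R->3, L=2; D->plug->D->R->G->L->A->refl->E->L'->D->R'->E->plug->E
Char 2 ('D'): step: R->4, L=2; D->plug->D->R->C->L->H->refl->F->L'->A->R'->F->plug->G
Char 3 ('D'): step: R->5, L=2; D->plug->D->R->C->L->H->refl->F->L'->A->R'->G->plug->F
Char 4 ('G'): step: R->6, L=2; G->plug->F->R->H->L->D->refl->C->L'->F->R'->H->plug->H
Char 5 ('F'): step: R->7, L=2; F->plug->G->R->E->L->B->refl->G->L'->B->R'->D->plug->D
Char 6 ('B'): step: R->0, L->3 (L advanced); B->plug->B->R->E->L->B->refl->G->L'->B->R'->G->plug->F
Char 7 ('H'): step: R->1, L=3; H->plug->H->R->G->L->C->refl->D->L'->C->R'->E->plug->E
Char 8 ('A'): step: R->2, L=3; A->plug->C->R->A->L->F->refl->H->L'->F->R'->G->plug->F

F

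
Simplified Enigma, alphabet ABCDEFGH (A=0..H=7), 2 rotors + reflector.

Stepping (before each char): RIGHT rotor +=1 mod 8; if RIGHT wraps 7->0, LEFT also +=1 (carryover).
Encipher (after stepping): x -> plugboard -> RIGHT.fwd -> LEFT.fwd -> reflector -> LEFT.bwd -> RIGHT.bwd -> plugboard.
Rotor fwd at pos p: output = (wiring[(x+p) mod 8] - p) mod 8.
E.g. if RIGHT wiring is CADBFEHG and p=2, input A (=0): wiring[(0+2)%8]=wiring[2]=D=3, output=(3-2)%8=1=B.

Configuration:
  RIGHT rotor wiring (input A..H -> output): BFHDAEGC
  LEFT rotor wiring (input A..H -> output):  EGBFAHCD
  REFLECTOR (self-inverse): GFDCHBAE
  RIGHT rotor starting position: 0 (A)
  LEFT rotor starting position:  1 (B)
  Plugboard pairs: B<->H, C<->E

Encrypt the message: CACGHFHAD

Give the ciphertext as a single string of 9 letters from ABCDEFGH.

Answer: EFFEDAAGB

Derivation:
Char 1 ('C'): step: R->1, L=1; C->plug->E->R->D->L->H->refl->E->L'->C->R'->C->plug->E
Char 2 ('A'): step: R->2, L=1; A->plug->A->R->F->L->B->refl->F->L'->A->R'->F->plug->F
Char 3 ('C'): step: R->3, L=1; C->plug->E->R->H->L->D->refl->C->L'->G->R'->F->plug->F
Char 4 ('G'): step: R->4, L=1; G->plug->G->R->D->L->H->refl->E->L'->C->R'->C->plug->E
Char 5 ('H'): step: R->5, L=1; H->plug->B->R->B->L->A->refl->G->L'->E->R'->D->plug->D
Char 6 ('F'): step: R->6, L=1; F->plug->F->R->F->L->B->refl->F->L'->A->R'->A->plug->A
Char 7 ('H'): step: R->7, L=1; H->plug->B->R->C->L->E->refl->H->L'->D->R'->A->plug->A
Char 8 ('A'): step: R->0, L->2 (L advanced); A->plug->A->R->B->L->D->refl->C->L'->G->R'->G->plug->G
Char 9 ('D'): step: R->1, L=2; D->plug->D->R->H->L->E->refl->H->L'->A->R'->H->plug->B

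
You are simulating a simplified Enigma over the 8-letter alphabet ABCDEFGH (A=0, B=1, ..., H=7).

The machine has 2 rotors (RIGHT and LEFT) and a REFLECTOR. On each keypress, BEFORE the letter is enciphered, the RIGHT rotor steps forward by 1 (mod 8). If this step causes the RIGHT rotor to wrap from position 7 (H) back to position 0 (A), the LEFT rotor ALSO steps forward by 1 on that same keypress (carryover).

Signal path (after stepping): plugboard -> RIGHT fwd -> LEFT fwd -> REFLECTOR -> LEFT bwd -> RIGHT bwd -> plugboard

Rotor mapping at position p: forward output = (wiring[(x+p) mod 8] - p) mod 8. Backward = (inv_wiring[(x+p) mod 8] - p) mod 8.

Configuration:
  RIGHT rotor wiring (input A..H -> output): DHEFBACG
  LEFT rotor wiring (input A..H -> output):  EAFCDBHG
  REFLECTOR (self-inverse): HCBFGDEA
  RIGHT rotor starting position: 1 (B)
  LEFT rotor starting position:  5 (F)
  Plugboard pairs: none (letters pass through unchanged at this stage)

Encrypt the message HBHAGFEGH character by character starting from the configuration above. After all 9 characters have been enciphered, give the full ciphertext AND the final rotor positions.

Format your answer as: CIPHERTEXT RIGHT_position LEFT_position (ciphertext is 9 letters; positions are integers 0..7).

Char 1 ('H'): step: R->2, L=5; H->plug->H->R->F->L->A->refl->H->L'->D->R'->B->plug->B
Char 2 ('B'): step: R->3, L=5; B->plug->B->R->G->L->F->refl->D->L'->E->R'->G->plug->G
Char 3 ('H'): step: R->4, L=5; H->plug->H->R->B->L->C->refl->B->L'->C->R'->D->plug->D
Char 4 ('A'): step: R->5, L=5; A->plug->A->R->D->L->H->refl->A->L'->F->R'->B->plug->B
Char 5 ('G'): step: R->6, L=5; G->plug->G->R->D->L->H->refl->A->L'->F->R'->C->plug->C
Char 6 ('F'): step: R->7, L=5; F->plug->F->R->C->L->B->refl->C->L'->B->R'->G->plug->G
Char 7 ('E'): step: R->0, L->6 (L advanced); E->plug->E->R->B->L->A->refl->H->L'->E->R'->C->plug->C
Char 8 ('G'): step: R->1, L=6; G->plug->G->R->F->L->E->refl->G->L'->C->R'->H->plug->H
Char 9 ('H'): step: R->2, L=6; H->plug->H->R->F->L->E->refl->G->L'->C->R'->A->plug->A
Final: ciphertext=BGDBCGCHA, RIGHT=2, LEFT=6

Answer: BGDBCGCHA 2 6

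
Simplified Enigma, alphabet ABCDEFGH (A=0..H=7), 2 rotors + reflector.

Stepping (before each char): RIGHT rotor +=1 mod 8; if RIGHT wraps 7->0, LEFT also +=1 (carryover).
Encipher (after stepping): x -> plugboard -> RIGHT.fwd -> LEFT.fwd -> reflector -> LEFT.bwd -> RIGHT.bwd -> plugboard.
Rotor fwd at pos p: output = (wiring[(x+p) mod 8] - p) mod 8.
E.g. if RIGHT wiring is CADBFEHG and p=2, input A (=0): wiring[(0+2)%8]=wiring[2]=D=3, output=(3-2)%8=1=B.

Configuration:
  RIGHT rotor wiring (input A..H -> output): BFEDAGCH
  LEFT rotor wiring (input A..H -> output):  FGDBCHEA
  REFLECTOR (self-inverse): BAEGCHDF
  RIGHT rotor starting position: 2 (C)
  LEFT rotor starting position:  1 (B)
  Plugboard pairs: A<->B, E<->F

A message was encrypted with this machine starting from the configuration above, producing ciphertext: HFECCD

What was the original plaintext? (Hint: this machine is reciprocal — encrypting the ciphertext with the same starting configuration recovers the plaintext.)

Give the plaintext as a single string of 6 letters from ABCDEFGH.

Char 1 ('H'): step: R->3, L=1; H->plug->H->R->B->L->C->refl->E->L'->H->R'->D->plug->D
Char 2 ('F'): step: R->4, L=1; F->plug->E->R->F->L->D->refl->G->L'->E->R'->A->plug->B
Char 3 ('E'): step: R->5, L=1; E->plug->F->R->H->L->E->refl->C->L'->B->R'->A->plug->B
Char 4 ('C'): step: R->6, L=1; C->plug->C->R->D->L->B->refl->A->L'->C->R'->G->plug->G
Char 5 ('C'): step: R->7, L=1; C->plug->C->R->G->L->H->refl->F->L'->A->R'->A->plug->B
Char 6 ('D'): step: R->0, L->2 (L advanced); D->plug->D->R->D->L->F->refl->H->L'->B->R'->A->plug->B

Answer: DBBGBB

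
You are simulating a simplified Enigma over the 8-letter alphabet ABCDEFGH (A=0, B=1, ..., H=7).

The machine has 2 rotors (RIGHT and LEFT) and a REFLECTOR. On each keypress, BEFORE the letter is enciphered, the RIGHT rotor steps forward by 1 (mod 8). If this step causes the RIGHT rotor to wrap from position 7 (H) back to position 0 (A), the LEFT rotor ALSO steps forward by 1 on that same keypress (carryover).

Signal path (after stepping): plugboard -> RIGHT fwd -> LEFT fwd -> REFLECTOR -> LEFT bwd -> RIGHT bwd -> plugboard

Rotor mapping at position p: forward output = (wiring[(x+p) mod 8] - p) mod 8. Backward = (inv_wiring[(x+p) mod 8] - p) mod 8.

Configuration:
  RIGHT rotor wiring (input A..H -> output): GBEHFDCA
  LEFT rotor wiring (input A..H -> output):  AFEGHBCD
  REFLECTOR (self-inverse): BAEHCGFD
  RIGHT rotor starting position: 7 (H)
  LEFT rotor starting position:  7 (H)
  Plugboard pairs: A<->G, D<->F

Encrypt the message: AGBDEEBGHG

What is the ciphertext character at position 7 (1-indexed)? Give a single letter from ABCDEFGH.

Char 1 ('A'): step: R->0, L->0 (L advanced); A->plug->G->R->C->L->E->refl->C->L'->G->R'->A->plug->G
Char 2 ('G'): step: R->1, L=0; G->plug->A->R->A->L->A->refl->B->L'->F->R'->H->plug->H
Char 3 ('B'): step: R->2, L=0; B->plug->B->R->F->L->B->refl->A->L'->A->R'->E->plug->E
Char 4 ('D'): step: R->3, L=0; D->plug->F->R->D->L->G->refl->F->L'->B->R'->H->plug->H
Char 5 ('E'): step: R->4, L=0; E->plug->E->R->C->L->E->refl->C->L'->G->R'->C->plug->C
Char 6 ('E'): step: R->5, L=0; E->plug->E->R->E->L->H->refl->D->L'->H->R'->F->plug->D
Char 7 ('B'): step: R->6, L=0; B->plug->B->R->C->L->E->refl->C->L'->G->R'->E->plug->E

E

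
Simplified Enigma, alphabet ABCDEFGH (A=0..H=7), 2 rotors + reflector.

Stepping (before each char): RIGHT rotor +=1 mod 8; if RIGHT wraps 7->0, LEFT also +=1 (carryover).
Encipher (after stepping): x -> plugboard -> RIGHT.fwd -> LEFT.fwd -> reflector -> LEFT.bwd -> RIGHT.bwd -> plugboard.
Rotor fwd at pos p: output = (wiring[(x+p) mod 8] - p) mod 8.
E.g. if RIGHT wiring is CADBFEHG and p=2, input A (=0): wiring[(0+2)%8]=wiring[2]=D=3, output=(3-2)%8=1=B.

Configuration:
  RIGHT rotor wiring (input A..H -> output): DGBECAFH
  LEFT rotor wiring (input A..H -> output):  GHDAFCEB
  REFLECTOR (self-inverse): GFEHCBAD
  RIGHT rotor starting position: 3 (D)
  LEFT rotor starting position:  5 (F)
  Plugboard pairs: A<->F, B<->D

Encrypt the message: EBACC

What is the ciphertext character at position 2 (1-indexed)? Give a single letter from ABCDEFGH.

Char 1 ('E'): step: R->4, L=5; E->plug->E->R->H->L->A->refl->G->L'->F->R'->G->plug->G
Char 2 ('B'): step: R->5, L=5; B->plug->D->R->G->L->D->refl->H->L'->B->R'->E->plug->E

E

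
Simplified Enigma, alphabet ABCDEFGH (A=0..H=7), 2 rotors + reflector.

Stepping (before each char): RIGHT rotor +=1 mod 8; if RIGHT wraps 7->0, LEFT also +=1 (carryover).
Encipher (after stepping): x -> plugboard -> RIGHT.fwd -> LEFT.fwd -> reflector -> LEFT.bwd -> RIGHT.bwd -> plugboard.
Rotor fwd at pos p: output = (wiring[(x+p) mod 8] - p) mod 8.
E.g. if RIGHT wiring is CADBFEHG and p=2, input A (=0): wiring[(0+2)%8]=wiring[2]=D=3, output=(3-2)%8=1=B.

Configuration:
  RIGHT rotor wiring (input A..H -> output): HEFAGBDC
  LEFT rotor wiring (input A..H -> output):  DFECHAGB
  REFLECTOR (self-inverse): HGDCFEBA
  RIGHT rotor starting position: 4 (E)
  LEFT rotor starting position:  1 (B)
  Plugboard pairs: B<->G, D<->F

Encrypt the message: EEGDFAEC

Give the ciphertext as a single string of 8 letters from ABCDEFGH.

Answer: HCCCBGFD

Derivation:
Char 1 ('E'): step: R->5, L=1; E->plug->E->R->H->L->C->refl->D->L'->B->R'->H->plug->H
Char 2 ('E'): step: R->6, L=1; E->plug->E->R->H->L->C->refl->D->L'->B->R'->C->plug->C
Char 3 ('G'): step: R->7, L=1; G->plug->B->R->A->L->E->refl->F->L'->F->R'->C->plug->C
Char 4 ('D'): step: R->0, L->2 (L advanced); D->plug->F->R->B->L->A->refl->H->L'->F->R'->C->plug->C
Char 5 ('F'): step: R->1, L=2; F->plug->D->R->F->L->H->refl->A->L'->B->R'->G->plug->B
Char 6 ('A'): step: R->2, L=2; A->plug->A->R->D->L->G->refl->B->L'->G->R'->B->plug->G
Char 7 ('E'): step: R->3, L=2; E->plug->E->R->H->L->D->refl->C->L'->A->R'->D->plug->F
Char 8 ('C'): step: R->4, L=2; C->plug->C->R->H->L->D->refl->C->L'->A->R'->F->plug->D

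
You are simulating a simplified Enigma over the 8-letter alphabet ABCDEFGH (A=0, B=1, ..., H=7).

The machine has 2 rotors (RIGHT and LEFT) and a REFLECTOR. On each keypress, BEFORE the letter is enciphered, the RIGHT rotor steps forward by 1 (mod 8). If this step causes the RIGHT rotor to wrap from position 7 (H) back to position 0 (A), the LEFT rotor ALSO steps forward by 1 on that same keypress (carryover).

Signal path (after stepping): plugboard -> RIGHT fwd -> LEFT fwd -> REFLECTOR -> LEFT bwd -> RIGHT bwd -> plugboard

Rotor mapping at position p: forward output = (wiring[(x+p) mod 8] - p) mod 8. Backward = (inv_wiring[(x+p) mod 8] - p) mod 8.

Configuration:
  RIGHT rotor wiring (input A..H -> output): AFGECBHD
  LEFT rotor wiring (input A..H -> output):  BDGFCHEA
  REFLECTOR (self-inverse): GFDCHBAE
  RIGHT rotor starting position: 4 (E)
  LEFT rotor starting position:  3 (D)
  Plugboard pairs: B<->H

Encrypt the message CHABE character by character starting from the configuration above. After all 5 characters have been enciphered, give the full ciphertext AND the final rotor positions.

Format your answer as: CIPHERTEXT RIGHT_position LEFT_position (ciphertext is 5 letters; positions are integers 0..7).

Answer: BFFHG 1 4

Derivation:
Char 1 ('C'): step: R->5, L=3; C->plug->C->R->G->L->A->refl->G->L'->F->R'->H->plug->B
Char 2 ('H'): step: R->6, L=3; H->plug->B->R->F->L->G->refl->A->L'->G->R'->F->plug->F
Char 3 ('A'): step: R->7, L=3; A->plug->A->R->E->L->F->refl->B->L'->D->R'->F->plug->F
Char 4 ('B'): step: R->0, L->4 (L advanced); B->plug->H->R->D->L->E->refl->H->L'->F->R'->B->plug->H
Char 5 ('E'): step: R->1, L=4; E->plug->E->R->A->L->G->refl->A->L'->C->R'->G->plug->G
Final: ciphertext=BFFHG, RIGHT=1, LEFT=4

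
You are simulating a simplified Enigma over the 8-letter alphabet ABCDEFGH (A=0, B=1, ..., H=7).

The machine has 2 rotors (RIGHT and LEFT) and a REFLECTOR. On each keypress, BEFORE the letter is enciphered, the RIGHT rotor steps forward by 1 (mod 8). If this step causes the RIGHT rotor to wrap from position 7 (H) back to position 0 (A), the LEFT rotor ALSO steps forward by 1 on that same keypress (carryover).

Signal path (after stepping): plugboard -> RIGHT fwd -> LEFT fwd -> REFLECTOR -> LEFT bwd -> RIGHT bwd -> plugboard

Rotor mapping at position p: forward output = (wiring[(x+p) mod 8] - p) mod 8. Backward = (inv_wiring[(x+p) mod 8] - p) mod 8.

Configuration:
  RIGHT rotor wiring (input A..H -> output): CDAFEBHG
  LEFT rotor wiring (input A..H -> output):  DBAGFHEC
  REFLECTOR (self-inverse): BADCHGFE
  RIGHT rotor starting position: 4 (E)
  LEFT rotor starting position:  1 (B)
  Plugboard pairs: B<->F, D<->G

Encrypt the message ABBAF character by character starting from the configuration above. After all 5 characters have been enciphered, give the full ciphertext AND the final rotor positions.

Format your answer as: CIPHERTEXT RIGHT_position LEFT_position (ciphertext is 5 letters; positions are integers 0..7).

Answer: FGAEH 1 2

Derivation:
Char 1 ('A'): step: R->5, L=1; A->plug->A->R->E->L->G->refl->F->L'->C->R'->B->plug->F
Char 2 ('B'): step: R->6, L=1; B->plug->F->R->H->L->C->refl->D->L'->F->R'->D->plug->G
Char 3 ('B'): step: R->7, L=1; B->plug->F->R->F->L->D->refl->C->L'->H->R'->A->plug->A
Char 4 ('A'): step: R->0, L->2 (L advanced); A->plug->A->R->C->L->D->refl->C->L'->E->R'->E->plug->E
Char 5 ('F'): step: R->1, L=2; F->plug->B->R->H->L->H->refl->E->L'->B->R'->H->plug->H
Final: ciphertext=FGAEH, RIGHT=1, LEFT=2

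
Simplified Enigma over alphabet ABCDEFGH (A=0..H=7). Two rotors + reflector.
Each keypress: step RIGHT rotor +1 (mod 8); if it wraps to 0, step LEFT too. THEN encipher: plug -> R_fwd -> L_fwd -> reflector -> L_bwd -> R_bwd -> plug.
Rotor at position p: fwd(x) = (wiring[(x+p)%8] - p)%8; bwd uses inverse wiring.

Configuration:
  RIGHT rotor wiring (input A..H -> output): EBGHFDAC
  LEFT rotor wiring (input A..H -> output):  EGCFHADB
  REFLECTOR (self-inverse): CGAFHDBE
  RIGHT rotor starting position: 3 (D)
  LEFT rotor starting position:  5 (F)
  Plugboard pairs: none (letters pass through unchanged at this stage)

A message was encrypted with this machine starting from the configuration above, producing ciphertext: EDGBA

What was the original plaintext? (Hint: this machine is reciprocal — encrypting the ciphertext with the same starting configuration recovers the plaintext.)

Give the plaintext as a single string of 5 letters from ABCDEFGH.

Char 1 ('E'): step: R->4, L=5; E->plug->E->R->A->L->D->refl->F->L'->F->R'->F->plug->F
Char 2 ('D'): step: R->5, L=5; D->plug->D->R->H->L->C->refl->A->L'->G->R'->A->plug->A
Char 3 ('G'): step: R->6, L=5; G->plug->G->R->H->L->C->refl->A->L'->G->R'->C->plug->C
Char 4 ('B'): step: R->7, L=5; B->plug->B->R->F->L->F->refl->D->L'->A->R'->E->plug->E
Char 5 ('A'): step: R->0, L->6 (L advanced); A->plug->A->R->E->L->E->refl->H->L'->F->R'->E->plug->E

Answer: FACEE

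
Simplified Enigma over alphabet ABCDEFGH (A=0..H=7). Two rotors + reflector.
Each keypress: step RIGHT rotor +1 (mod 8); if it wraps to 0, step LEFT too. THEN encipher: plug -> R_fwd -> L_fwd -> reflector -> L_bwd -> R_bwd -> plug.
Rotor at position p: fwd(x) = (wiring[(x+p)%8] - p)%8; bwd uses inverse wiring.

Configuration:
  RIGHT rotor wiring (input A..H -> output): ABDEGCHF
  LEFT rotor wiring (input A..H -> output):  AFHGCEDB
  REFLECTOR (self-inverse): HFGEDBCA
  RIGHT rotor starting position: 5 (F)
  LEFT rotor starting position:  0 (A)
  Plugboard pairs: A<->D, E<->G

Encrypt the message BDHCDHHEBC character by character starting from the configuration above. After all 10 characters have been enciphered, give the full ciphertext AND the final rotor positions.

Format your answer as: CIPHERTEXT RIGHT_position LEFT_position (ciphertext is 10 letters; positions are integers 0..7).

Char 1 ('B'): step: R->6, L=0; B->plug->B->R->H->L->B->refl->F->L'->B->R'->A->plug->D
Char 2 ('D'): step: R->7, L=0; D->plug->A->R->G->L->D->refl->E->L'->F->R'->E->plug->G
Char 3 ('H'): step: R->0, L->1 (L advanced); H->plug->H->R->F->L->C->refl->G->L'->B->R'->B->plug->B
Char 4 ('C'): step: R->1, L=1; C->plug->C->R->D->L->B->refl->F->L'->C->R'->B->plug->B
Char 5 ('D'): step: R->2, L=1; D->plug->A->R->B->L->G->refl->C->L'->F->R'->E->plug->G
Char 6 ('H'): step: R->3, L=1; H->plug->H->R->A->L->E->refl->D->L'->E->R'->D->plug->A
Char 7 ('H'): step: R->4, L=1; H->plug->H->R->A->L->E->refl->D->L'->E->R'->E->plug->G
Char 8 ('E'): step: R->5, L=1; E->plug->G->R->H->L->H->refl->A->L'->G->R'->F->plug->F
Char 9 ('B'): step: R->6, L=1; B->plug->B->R->H->L->H->refl->A->L'->G->R'->F->plug->F
Char 10 ('C'): step: R->7, L=1; C->plug->C->R->C->L->F->refl->B->L'->D->R'->G->plug->E
Final: ciphertext=DGBBGAGFFE, RIGHT=7, LEFT=1

Answer: DGBBGAGFFE 7 1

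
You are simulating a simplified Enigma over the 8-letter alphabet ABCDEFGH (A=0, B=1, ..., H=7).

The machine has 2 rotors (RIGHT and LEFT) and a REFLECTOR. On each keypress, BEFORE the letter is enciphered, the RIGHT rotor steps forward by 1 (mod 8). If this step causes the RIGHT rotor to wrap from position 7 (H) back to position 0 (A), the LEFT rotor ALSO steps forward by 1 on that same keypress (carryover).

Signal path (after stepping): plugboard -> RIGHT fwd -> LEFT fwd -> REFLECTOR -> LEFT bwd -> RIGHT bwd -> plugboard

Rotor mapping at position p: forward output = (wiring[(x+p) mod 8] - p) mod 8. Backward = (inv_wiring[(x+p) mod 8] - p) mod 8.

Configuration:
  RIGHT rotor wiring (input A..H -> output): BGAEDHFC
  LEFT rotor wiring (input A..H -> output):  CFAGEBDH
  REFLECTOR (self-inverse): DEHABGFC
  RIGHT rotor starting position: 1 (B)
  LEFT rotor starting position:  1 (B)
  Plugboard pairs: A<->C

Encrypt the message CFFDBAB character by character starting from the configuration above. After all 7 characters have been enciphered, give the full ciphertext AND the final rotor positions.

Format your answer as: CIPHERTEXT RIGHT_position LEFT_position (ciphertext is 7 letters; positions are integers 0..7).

Answer: BDDFAGF 0 2

Derivation:
Char 1 ('C'): step: R->2, L=1; C->plug->A->R->G->L->G->refl->F->L'->C->R'->B->plug->B
Char 2 ('F'): step: R->3, L=1; F->plug->F->R->G->L->G->refl->F->L'->C->R'->D->plug->D
Char 3 ('F'): step: R->4, L=1; F->plug->F->R->C->L->F->refl->G->L'->G->R'->D->plug->D
Char 4 ('D'): step: R->5, L=1; D->plug->D->R->E->L->A->refl->D->L'->D->R'->F->plug->F
Char 5 ('B'): step: R->6, L=1; B->plug->B->R->E->L->A->refl->D->L'->D->R'->C->plug->A
Char 6 ('A'): step: R->7, L=1; A->plug->C->R->H->L->B->refl->E->L'->A->R'->G->plug->G
Char 7 ('B'): step: R->0, L->2 (L advanced); B->plug->B->R->G->L->A->refl->D->L'->H->R'->F->plug->F
Final: ciphertext=BDDFAGF, RIGHT=0, LEFT=2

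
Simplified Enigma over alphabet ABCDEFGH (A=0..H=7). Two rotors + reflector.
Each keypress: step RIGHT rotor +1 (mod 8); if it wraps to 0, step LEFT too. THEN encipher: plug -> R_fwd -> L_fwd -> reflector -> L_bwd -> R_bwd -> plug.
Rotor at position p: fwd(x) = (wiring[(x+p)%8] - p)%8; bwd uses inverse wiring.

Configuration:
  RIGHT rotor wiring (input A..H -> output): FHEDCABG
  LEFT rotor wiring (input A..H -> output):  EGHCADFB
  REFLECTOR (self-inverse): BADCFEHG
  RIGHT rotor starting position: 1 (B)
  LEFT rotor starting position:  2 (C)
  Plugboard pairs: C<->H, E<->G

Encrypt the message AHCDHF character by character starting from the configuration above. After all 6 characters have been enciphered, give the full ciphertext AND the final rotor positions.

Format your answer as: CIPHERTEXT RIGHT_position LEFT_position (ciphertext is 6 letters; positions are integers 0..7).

Answer: CFEFBE 7 2

Derivation:
Char 1 ('A'): step: R->2, L=2; A->plug->A->R->C->L->G->refl->H->L'->F->R'->H->plug->C
Char 2 ('H'): step: R->3, L=2; H->plug->C->R->F->L->H->refl->G->L'->C->R'->F->plug->F
Char 3 ('C'): step: R->4, L=2; C->plug->H->R->H->L->E->refl->F->L'->A->R'->G->plug->E
Char 4 ('D'): step: R->5, L=2; D->plug->D->R->A->L->F->refl->E->L'->H->R'->F->plug->F
Char 5 ('H'): step: R->6, L=2; H->plug->C->R->H->L->E->refl->F->L'->A->R'->B->plug->B
Char 6 ('F'): step: R->7, L=2; F->plug->F->R->D->L->B->refl->A->L'->B->R'->G->plug->E
Final: ciphertext=CFEFBE, RIGHT=7, LEFT=2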